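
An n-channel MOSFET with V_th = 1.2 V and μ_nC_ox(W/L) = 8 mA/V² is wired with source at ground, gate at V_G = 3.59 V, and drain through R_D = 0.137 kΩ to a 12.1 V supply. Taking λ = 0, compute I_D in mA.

V_GS = V_G = 3.59 V, so V_ov = 3.59 − 1.2 = 2.39 V.
Assume saturation: I_D = ½ k_n V_ov² = 0.5 × 8 × 2.39² = 22.8 mA, giving V_DS = V_DD − I_D R_D = 12.1 − 22.8 × 0.137 = 8.97 V.
V_DS = 8.97 V ≥ V_ov = 2.39 V, confirming saturation.

I_D = 22.8 mA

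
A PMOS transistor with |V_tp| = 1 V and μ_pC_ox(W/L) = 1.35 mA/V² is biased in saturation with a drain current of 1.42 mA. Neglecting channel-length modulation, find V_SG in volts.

V_SG = 2.45 V

In saturation I_D = ½ k_p (V_SG − |V_tp|)², so V_SG − |V_tp| = √(2 I_D / k_p) = √(2 × 1.42 / 1.35) = 1.45 V.
V_SG = 1 + 1.45 = 2.45 V.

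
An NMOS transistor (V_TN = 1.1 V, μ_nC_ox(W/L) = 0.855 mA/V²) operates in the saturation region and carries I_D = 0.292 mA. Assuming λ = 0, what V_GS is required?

V_GS = 1.93 V

In saturation I_D = ½ k_n (V_GS − V_TN)², so V_GS − V_TN = √(2 I_D / k_n) = √(2 × 0.292 / 0.855) = 0.826 V.
V_GS = 1.1 + 0.826 = 1.93 V.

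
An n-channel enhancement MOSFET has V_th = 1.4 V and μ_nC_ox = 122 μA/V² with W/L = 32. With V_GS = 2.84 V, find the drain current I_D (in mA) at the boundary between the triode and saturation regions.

I_D = 4.05 mA

At the boundary V_DS = V_ov = V_GS − V_th = 2.84 − 1.4 = 1.44 V.
k_n = μ_nC_ox · (W/L) = 3.904 mA/V².
I_D = ½ k_n V_ov² = 0.5 × 3.904 × 1.44² = 4.05 mA.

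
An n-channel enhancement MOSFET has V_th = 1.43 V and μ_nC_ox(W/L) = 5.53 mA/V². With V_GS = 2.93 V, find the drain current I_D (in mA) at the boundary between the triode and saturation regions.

At the boundary V_DS = V_ov = V_GS − V_th = 2.93 − 1.43 = 1.5 V.
I_D = ½ k_n V_ov² = 0.5 × 5.53 × 1.5² = 6.22 mA.

I_D = 6.22 mA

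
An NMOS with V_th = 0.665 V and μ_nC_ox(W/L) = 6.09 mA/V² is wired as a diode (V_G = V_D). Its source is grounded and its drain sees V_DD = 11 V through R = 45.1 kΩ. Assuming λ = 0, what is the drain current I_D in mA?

I_D = 0.223 mA

With gate tied to drain, V_GS = V_DS ≥ V_GS − V_th, so the device is in saturation.
KCL at the drain: ½ k_n (V_GS − V_th)² = (V_DD − V_GS)/R.
Let x = V_GS − 0.665. Then 137 x² + x − 10.34 = 0, giving x = 0.271 V (positive root), so V_GS = 0.936 V.
I_D = (V_DD − V_GS)/R = (11 − 0.936) / 45.1 = 0.223 mA.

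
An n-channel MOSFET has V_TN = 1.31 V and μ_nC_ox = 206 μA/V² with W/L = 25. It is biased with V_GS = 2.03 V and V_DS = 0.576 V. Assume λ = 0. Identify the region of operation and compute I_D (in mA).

k_n = μ_nC_ox · (W/L) = 5.15 mA/V².
V_ov = V_GS − V_TN = 2.03 − 1.31 = 0.72 V.
Since V_DS = 0.576 V < V_ov = 0.72 V, the device is in the triode region.
I_D = k_n [V_ov · V_DS − ½ V_DS²] = 5.15 × [0.72 × 0.576 − 0.5 × 0.576²] = 1.28 mA.

Triode; I_D = 1.28 mA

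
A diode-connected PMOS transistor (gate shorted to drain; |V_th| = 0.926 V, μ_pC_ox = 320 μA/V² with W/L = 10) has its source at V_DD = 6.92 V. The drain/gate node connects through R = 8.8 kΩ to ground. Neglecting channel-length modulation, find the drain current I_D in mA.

With gate tied to drain, V_SG = V_SD ≥ V_SG − |V_th|, so the device is in saturation.
k_p = μ_pC_ox · (W/L) = 3.2 mA/V².
KCL at the drain: ½ k_p (V_SG − |V_th|)² = (V_DD − V_SG)/R.
Let x = V_SG − 0.926. Then 14.1 x² + x − 5.994 = 0, giving x = 0.618 V (positive root), so V_SG = 1.54 V.
I_D = (V_DD − V_SG)/R = (6.92 − 1.54) / 8.8 = 0.611 mA.

I_D = 0.611 mA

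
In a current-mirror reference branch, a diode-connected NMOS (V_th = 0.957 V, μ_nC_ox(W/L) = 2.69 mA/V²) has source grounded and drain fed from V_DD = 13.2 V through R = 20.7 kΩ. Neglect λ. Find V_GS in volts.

With gate tied to drain, V_GS = V_DS ≥ V_GS − V_th, so the device is in saturation.
KCL at the drain: ½ k_n (V_GS − V_th)² = (V_DD − V_GS)/R.
Let x = V_GS − 0.957. Then 27.8 x² + x − 12.24 = 0, giving x = 0.645 V (positive root), so V_GS = 1.6 V.
I_D = (V_DD − V_GS)/R = (13.2 − 1.6) / 20.7 = 0.56 mA.

V_GS = 1.60 V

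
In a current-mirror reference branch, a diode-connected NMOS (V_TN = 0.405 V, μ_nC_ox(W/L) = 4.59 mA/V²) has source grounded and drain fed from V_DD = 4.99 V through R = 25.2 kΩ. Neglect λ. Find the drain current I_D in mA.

With gate tied to drain, V_GS = V_DS ≥ V_GS − V_TN, so the device is in saturation.
KCL at the drain: ½ k_n (V_GS − V_TN)² = (V_DD − V_GS)/R.
Let x = V_GS − 0.405. Then 57.8 x² + x − 4.585 = 0, giving x = 0.273 V (positive root), so V_GS = 0.678 V.
I_D = (V_DD − V_GS)/R = (4.99 − 0.678) / 25.2 = 0.171 mA.

I_D = 0.171 mA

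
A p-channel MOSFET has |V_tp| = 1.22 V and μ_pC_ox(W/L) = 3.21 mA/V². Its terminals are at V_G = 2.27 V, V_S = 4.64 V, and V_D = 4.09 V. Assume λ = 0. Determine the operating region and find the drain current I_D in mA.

Triode; I_D = 1.54 mA

V_SG = V_S − V_G = 4.64 − 2.27 = 2.37 V; V_SD = V_S − V_D = 4.64 − 4.09 = 0.55 V.
V_ov = V_SG − |V_tp| = 2.37 − 1.22 = 1.15 V.
Since V_SD = 0.55 V < V_ov = 1.15 V, the device is in the triode region.
I_D = k_p [V_ov · V_SD − ½ V_SD²] = 3.21 × [1.15 × 0.55 − 0.5 × 0.55²] = 1.54 mA.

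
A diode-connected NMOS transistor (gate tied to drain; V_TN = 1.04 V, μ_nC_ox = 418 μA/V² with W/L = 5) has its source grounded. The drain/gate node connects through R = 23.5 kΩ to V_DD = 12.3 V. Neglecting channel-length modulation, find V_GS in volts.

V_GS = 1.70 V

With gate tied to drain, V_GS = V_DS ≥ V_GS − V_TN, so the device is in saturation.
k_n = μ_nC_ox · (W/L) = 2.09 mA/V².
KCL at the drain: ½ k_n (V_GS − V_TN)² = (V_DD − V_GS)/R.
Let x = V_GS − 1.04. Then 24.6 x² + x − 11.26 = 0, giving x = 0.657 V (positive root), so V_GS = 1.7 V.
I_D = (V_DD − V_GS)/R = (12.3 − 1.7) / 23.5 = 0.451 mA.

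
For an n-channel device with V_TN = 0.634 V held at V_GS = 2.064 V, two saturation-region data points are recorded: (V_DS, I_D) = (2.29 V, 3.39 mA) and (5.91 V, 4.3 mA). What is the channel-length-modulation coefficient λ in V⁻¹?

With V_GS fixed, I_D ∝ (1 + λ V_DS) in saturation, so I_D2/I_D1 = (1 + λ V_DS2)/(1 + λ V_DS1).
4.3/3.39 = 1.268 = (1 + 5.91 λ)/(1 + 2.29 λ).
Solving: λ (I_D1 V_DS2 − I_D2 V_DS1) = I_D2 − I_D1, so λ = (4.3 − 3.39) / (3.39 × 5.91 − 4.3 × 2.29) = 0.91 / 10.2 = 0.0893 V⁻¹.

λ = 0.0893 V⁻¹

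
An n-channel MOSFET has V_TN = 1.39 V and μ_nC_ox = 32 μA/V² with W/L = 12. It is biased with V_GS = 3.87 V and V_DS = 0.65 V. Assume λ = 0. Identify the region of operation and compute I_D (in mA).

Triode; I_D = 0.538 mA

k_n = μ_nC_ox · (W/L) = 0.384 mA/V².
V_ov = V_GS − V_TN = 3.87 − 1.39 = 2.48 V.
Since V_DS = 0.65 V < V_ov = 2.48 V, the device is in the triode region.
I_D = k_n [V_ov · V_DS − ½ V_DS²] = 0.384 × [2.48 × 0.65 − 0.5 × 0.65²] = 0.538 mA.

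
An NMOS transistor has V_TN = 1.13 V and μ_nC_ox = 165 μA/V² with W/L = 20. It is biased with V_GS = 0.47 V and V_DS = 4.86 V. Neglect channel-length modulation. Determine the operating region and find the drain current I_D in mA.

V_GS = 0.47 V < V_TN = 1.13 V, so the transistor is in cutoff.

Cutoff; I_D = 0 mA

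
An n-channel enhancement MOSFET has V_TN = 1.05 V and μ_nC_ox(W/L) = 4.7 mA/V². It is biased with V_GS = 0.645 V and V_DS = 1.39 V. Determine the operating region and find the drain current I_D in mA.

V_GS = 0.645 V < V_TN = 1.05 V, so the transistor is in cutoff.

Cutoff; I_D = 0 mA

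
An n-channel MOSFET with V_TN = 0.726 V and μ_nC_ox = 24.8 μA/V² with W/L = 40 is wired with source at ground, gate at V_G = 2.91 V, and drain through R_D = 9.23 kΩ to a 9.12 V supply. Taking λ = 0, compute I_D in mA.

V_GS = V_G = 2.91 V, so V_ov = 2.91 − 0.726 = 2.18 V.
k_n = μ_nC_ox · (W/L) = 0.992 mA/V².
Assume saturation: I_D = ½ k_n V_ov² = 0.5 × 0.992 × 2.18² = 2.37 mA, giving V_DS = V_DD − I_D R_D = 9.12 − 2.37 × 9.23 = -12.7 V.
But -12.7 V < V_ov = 2.18 V, so the device is actually in triode.
In triode I_D = k_n[V_ov V_DS − ½ V_DS²] and I_D = (V_DD − V_DS)/R_D. Equating: 4.58 V_DS² − 21 V_DS + 9.12 = 0, giving V_DS = 0.486 V (the root below V_ov).
I_D = (9.12 − 0.486) / 9.23 = 0.935 mA.

I_D = 0.935 mA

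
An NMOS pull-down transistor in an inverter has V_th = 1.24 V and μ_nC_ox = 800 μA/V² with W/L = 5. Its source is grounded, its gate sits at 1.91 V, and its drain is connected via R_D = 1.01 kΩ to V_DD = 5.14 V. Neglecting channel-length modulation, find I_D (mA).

I_D = 0.898 mA

V_GS = V_G = 1.91 V, so V_ov = 1.91 − 1.24 = 0.67 V.
k_n = μ_nC_ox · (W/L) = 4 mA/V².
Assume saturation: I_D = ½ k_n V_ov² = 0.5 × 4 × 0.67² = 0.898 mA, giving V_DS = V_DD − I_D R_D = 5.14 − 0.898 × 1.01 = 4.23 V.
V_DS = 4.23 V ≥ V_ov = 0.67 V, confirming saturation.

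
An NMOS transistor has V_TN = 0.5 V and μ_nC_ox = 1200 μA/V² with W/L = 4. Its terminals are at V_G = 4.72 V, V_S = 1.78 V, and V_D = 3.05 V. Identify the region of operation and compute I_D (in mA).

Triode; I_D = 11.0 mA

V_GS = V_G − V_S = 4.72 − 1.78 = 2.94 V; V_DS = V_D − V_S = 3.05 − 1.78 = 1.27 V.
k_n = μ_nC_ox · (W/L) = 4.8 mA/V².
V_ov = V_GS − V_TN = 2.94 − 0.5 = 2.44 V.
Since V_DS = 1.27 V < V_ov = 2.44 V, the device is in the triode region.
I_D = k_n [V_ov · V_DS − ½ V_DS²] = 4.8 × [2.44 × 1.27 − 0.5 × 1.27²] = 11 mA.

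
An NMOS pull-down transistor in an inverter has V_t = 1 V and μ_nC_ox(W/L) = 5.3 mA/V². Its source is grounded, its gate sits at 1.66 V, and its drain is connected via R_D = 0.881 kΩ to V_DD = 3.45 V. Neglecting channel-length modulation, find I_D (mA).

I_D = 1.15 mA

V_GS = V_G = 1.66 V, so V_ov = 1.66 − 1 = 0.66 V.
Assume saturation: I_D = ½ k_n V_ov² = 0.5 × 5.3 × 0.66² = 1.15 mA, giving V_DS = V_DD − I_D R_D = 3.45 − 1.15 × 0.881 = 2.43 V.
V_DS = 2.43 V ≥ V_ov = 0.66 V, confirming saturation.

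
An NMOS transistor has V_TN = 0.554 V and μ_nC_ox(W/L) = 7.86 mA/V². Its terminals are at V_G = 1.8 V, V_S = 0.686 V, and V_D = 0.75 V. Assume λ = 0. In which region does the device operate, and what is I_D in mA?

V_GS = V_G − V_S = 1.8 − 0.686 = 1.11 V; V_DS = V_D − V_S = 0.75 − 0.686 = 0.064 V.
V_ov = V_GS − V_TN = 1.11 − 0.554 = 0.56 V.
Since V_DS = 0.064 V < V_ov = 0.56 V, the device is in the triode region.
I_D = k_n [V_ov · V_DS − ½ V_DS²] = 7.86 × [0.56 × 0.064 − 0.5 × 0.064²] = 0.266 mA.

Triode; I_D = 0.266 mA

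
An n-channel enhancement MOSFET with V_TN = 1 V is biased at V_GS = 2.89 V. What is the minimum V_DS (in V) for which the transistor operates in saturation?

The boundary between triode and saturation is V_DS = V_GS − V_TN = V_ov.
V_ov = 2.89 − 1 = 1.89 V.

V_DS,sat = 1.89 V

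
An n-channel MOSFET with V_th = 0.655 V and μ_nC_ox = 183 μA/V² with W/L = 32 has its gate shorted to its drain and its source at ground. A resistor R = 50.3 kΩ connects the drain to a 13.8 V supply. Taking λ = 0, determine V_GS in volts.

V_GS = 0.950 V

With gate tied to drain, V_GS = V_DS ≥ V_GS − V_th, so the device is in saturation.
k_n = μ_nC_ox · (W/L) = 5.856 mA/V².
KCL at the drain: ½ k_n (V_GS − V_th)² = (V_DD − V_GS)/R.
Let x = V_GS − 0.655. Then 147 x² + x − 13.15 = 0, giving x = 0.295 V (positive root), so V_GS = 0.95 V.
I_D = (V_DD − V_GS)/R = (13.8 − 0.95) / 50.3 = 0.255 mA.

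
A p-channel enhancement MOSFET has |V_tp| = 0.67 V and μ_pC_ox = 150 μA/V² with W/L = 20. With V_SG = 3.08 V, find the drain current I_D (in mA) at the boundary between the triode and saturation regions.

I_D = 8.71 mA

At the boundary V_SD = V_ov = V_SG − |V_tp| = 3.08 − 0.67 = 2.41 V.
k_p = μ_pC_ox · (W/L) = 3 mA/V².
I_D = ½ k_p V_ov² = 0.5 × 3 × 2.41² = 8.71 mA.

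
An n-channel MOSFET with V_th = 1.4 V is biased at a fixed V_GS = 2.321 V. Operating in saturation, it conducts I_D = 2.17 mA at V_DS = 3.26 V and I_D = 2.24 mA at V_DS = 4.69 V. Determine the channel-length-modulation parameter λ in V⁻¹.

With V_GS fixed, I_D ∝ (1 + λ V_DS) in saturation, so I_D2/I_D1 = (1 + λ V_DS2)/(1 + λ V_DS1).
2.24/2.17 = 1.032 = (1 + 4.69 λ)/(1 + 3.26 λ).
Solving: λ (I_D1 V_DS2 − I_D2 V_DS1) = I_D2 − I_D1, so λ = (2.24 − 2.17) / (2.17 × 4.69 − 2.24 × 3.26) = 0.07 / 2.87 = 0.0243 V⁻¹.

λ = 0.0243 V⁻¹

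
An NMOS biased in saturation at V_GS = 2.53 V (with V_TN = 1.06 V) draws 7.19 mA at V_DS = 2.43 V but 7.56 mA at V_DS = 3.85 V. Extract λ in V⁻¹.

λ = 0.0397 V⁻¹

With V_GS fixed, I_D ∝ (1 + λ V_DS) in saturation, so I_D2/I_D1 = (1 + λ V_DS2)/(1 + λ V_DS1).
7.56/7.19 = 1.051 = (1 + 3.85 λ)/(1 + 2.43 λ).
Solving: λ (I_D1 V_DS2 − I_D2 V_DS1) = I_D2 − I_D1, so λ = (7.56 − 7.19) / (7.19 × 3.85 − 7.56 × 2.43) = 0.37 / 9.31 = 0.0397 V⁻¹.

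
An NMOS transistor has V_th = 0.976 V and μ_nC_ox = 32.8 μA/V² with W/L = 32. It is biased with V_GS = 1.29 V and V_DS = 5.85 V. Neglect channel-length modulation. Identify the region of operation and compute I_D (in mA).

Saturation; I_D = 0.0517 mA

k_n = μ_nC_ox · (W/L) = 1.05 mA/V².
V_ov = V_GS − V_th = 1.29 − 0.976 = 0.314 V.
Since V_DS = 5.85 V ≥ V_ov = 0.314 V, the device is in saturation.
I_D = ½ k_n V_ov² = 0.5 × 1.05 × 0.314² = 0.0517 mA.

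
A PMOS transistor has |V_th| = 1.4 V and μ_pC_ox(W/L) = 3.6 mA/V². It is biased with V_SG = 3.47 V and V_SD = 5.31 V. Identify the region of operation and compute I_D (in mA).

Saturation; I_D = 7.71 mA

V_ov = V_SG − |V_th| = 3.47 − 1.4 = 2.07 V.
Since V_SD = 5.31 V ≥ V_ov = 2.07 V, the device is in saturation.
I_D = ½ k_p V_ov² = 0.5 × 3.6 × 2.07² = 7.71 mA.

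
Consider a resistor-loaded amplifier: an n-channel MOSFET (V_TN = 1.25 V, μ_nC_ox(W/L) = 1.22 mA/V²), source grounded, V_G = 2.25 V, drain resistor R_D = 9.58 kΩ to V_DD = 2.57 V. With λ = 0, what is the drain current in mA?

I_D = 0.245 mA

V_GS = V_G = 2.25 V, so V_ov = 2.25 − 1.25 = 1 V.
Assume saturation: I_D = ½ k_n V_ov² = 0.5 × 1.22 × 1² = 0.61 mA, giving V_DS = V_DD − I_D R_D = 2.57 − 0.61 × 9.58 = -3.27 V.
But -3.27 V < V_ov = 1 V, so the device is actually in triode.
In triode I_D = k_n[V_ov V_DS − ½ V_DS²] and I_D = (V_DD − V_DS)/R_D. Equating: 5.84 V_DS² − 12.69 V_DS + 2.57 = 0, giving V_DS = 0.226 V (the root below V_ov).
I_D = (2.57 − 0.226) / 9.58 = 0.245 mA.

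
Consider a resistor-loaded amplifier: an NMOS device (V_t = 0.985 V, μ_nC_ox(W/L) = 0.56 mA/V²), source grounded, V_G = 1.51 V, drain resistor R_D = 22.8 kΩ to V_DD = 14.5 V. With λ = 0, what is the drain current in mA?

I_D = 0.0772 mA

V_GS = V_G = 1.51 V, so V_ov = 1.51 − 0.985 = 0.525 V.
Assume saturation: I_D = ½ k_n V_ov² = 0.5 × 0.56 × 0.525² = 0.0772 mA, giving V_DS = V_DD − I_D R_D = 14.5 − 0.0772 × 22.8 = 12.7 V.
V_DS = 12.7 V ≥ V_ov = 0.525 V, confirming saturation.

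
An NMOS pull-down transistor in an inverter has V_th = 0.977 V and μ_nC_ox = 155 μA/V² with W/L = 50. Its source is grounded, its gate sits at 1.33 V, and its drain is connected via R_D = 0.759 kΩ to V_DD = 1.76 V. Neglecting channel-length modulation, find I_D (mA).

I_D = 0.483 mA

V_GS = V_G = 1.33 V, so V_ov = 1.33 − 0.977 = 0.353 V.
k_n = μ_nC_ox · (W/L) = 7.75 mA/V².
Assume saturation: I_D = ½ k_n V_ov² = 0.5 × 7.75 × 0.353² = 0.483 mA, giving V_DS = V_DD − I_D R_D = 1.76 − 0.483 × 0.759 = 1.39 V.
V_DS = 1.39 V ≥ V_ov = 0.353 V, confirming saturation.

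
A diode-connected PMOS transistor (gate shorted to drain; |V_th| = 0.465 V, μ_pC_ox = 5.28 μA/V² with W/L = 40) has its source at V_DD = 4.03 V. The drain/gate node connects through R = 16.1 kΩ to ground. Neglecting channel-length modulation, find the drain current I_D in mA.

With gate tied to drain, V_SG = V_SD ≥ V_SG − |V_th|, so the device is in saturation.
k_p = μ_pC_ox · (W/L) = 0.2112 mA/V².
KCL at the drain: ½ k_p (V_SG − |V_th|)² = (V_DD − V_SG)/R.
Let x = V_SG − 0.465. Then 1.7 x² + x − 3.565 = 0, giving x = 1.18 V (positive root), so V_SG = 1.65 V.
I_D = (V_DD − V_SG)/R = (4.03 − 1.65) / 16.1 = 0.148 mA.

I_D = 0.148 mA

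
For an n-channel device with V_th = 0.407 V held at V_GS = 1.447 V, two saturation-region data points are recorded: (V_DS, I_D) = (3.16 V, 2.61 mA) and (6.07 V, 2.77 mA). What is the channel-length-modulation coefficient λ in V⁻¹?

With V_GS fixed, I_D ∝ (1 + λ V_DS) in saturation, so I_D2/I_D1 = (1 + λ V_DS2)/(1 + λ V_DS1).
2.77/2.61 = 1.061 = (1 + 6.07 λ)/(1 + 3.16 λ).
Solving: λ (I_D1 V_DS2 − I_D2 V_DS1) = I_D2 − I_D1, so λ = (2.77 − 2.61) / (2.61 × 6.07 − 2.77 × 3.16) = 0.16 / 7.09 = 0.0226 V⁻¹.

λ = 0.0226 V⁻¹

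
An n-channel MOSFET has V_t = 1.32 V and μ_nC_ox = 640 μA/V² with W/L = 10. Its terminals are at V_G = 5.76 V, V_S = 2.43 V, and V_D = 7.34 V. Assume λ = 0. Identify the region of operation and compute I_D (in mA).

Saturation; I_D = 12.9 mA

V_GS = V_G − V_S = 5.76 − 2.43 = 3.33 V; V_DS = V_D − V_S = 7.34 − 2.43 = 4.91 V.
k_n = μ_nC_ox · (W/L) = 6.4 mA/V².
V_ov = V_GS − V_t = 3.33 − 1.32 = 2.01 V.
Since V_DS = 4.91 V ≥ V_ov = 2.01 V, the device is in saturation.
I_D = ½ k_n V_ov² = 0.5 × 6.4 × 2.01² = 12.9 mA.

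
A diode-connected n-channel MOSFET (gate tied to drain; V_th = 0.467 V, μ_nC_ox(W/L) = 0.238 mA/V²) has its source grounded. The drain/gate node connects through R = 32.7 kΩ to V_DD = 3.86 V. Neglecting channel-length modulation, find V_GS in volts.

With gate tied to drain, V_GS = V_DS ≥ V_GS − V_th, so the device is in saturation.
KCL at the drain: ½ k_n (V_GS − V_th)² = (V_DD − V_GS)/R.
Let x = V_GS − 0.467. Then 3.89 x² + x − 3.393 = 0, giving x = 0.814 V (positive root), so V_GS = 1.28 V.
I_D = (V_DD − V_GS)/R = (3.86 − 1.28) / 32.7 = 0.0789 mA.

V_GS = 1.28 V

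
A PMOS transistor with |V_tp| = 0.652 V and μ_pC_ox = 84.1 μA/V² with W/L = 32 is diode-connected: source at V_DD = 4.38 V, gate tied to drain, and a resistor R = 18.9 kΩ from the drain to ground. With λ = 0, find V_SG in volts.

With gate tied to drain, V_SG = V_SD ≥ V_SG − |V_tp|, so the device is in saturation.
k_p = μ_pC_ox · (W/L) = 2.691 mA/V².
KCL at the drain: ½ k_p (V_SG − |V_tp|)² = (V_DD − V_SG)/R.
Let x = V_SG − 0.652. Then 25.4 x² + x − 3.728 = 0, giving x = 0.364 V (positive root), so V_SG = 1.02 V.
I_D = (V_DD − V_SG)/R = (4.38 − 1.02) / 18.9 = 0.178 mA.

V_SG = 1.02 V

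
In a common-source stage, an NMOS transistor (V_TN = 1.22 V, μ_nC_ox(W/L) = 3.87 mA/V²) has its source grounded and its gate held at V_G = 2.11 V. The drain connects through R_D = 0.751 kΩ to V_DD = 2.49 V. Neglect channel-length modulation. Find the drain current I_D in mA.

V_GS = V_G = 2.11 V, so V_ov = 2.11 − 1.22 = 0.89 V.
Assume saturation: I_D = ½ k_n V_ov² = 0.5 × 3.87 × 0.89² = 1.53 mA, giving V_DS = V_DD − I_D R_D = 2.49 − 1.53 × 0.751 = 1.34 V.
V_DS = 1.34 V ≥ V_ov = 0.89 V, confirming saturation.

I_D = 1.53 mA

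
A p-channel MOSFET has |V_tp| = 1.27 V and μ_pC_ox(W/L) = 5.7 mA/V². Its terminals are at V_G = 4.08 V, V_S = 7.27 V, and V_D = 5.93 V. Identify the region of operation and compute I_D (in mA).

V_SG = V_S − V_G = 7.27 − 4.08 = 3.19 V; V_SD = V_S − V_D = 7.27 − 5.93 = 1.34 V.
V_ov = V_SG − |V_tp| = 3.19 − 1.27 = 1.92 V.
Since V_SD = 1.34 V < V_ov = 1.92 V, the device is in the triode region.
I_D = k_p [V_ov · V_SD − ½ V_SD²] = 5.7 × [1.92 × 1.34 − 0.5 × 1.34²] = 9.55 mA.

Triode; I_D = 9.55 mA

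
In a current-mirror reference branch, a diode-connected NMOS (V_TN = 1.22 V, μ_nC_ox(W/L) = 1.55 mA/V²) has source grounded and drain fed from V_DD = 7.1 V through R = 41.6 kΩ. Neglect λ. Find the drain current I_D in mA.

I_D = 0.131 mA

With gate tied to drain, V_GS = V_DS ≥ V_GS − V_TN, so the device is in saturation.
KCL at the drain: ½ k_n (V_GS − V_TN)² = (V_DD − V_GS)/R.
Let x = V_GS − 1.22. Then 32.2 x² + x − 5.88 = 0, giving x = 0.412 V (positive root), so V_GS = 1.63 V.
I_D = (V_DD − V_GS)/R = (7.1 − 1.63) / 41.6 = 0.131 mA.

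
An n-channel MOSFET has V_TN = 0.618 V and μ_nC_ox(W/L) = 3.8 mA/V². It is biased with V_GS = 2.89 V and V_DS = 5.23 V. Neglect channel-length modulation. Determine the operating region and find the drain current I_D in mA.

V_ov = V_GS − V_TN = 2.89 − 0.618 = 2.27 V.
Since V_DS = 5.23 V ≥ V_ov = 2.27 V, the device is in saturation.
I_D = ½ k_n V_ov² = 0.5 × 3.8 × 2.27² = 9.81 mA.

Saturation; I_D = 9.81 mA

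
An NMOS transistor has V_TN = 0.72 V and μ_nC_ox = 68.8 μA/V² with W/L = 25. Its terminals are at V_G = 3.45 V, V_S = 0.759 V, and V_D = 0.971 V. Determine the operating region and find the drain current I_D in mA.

V_GS = V_G − V_S = 3.45 − 0.759 = 2.69 V; V_DS = V_D − V_S = 0.971 − 0.759 = 0.212 V.
k_n = μ_nC_ox · (W/L) = 1.72 mA/V².
V_ov = V_GS − V_TN = 2.69 − 0.72 = 1.97 V.
Since V_DS = 0.212 V < V_ov = 1.97 V, the device is in the triode region.
I_D = k_n [V_ov · V_DS − ½ V_DS²] = 1.72 × [1.97 × 0.212 − 0.5 × 0.212²] = 0.68 mA.

Triode; I_D = 0.680 mA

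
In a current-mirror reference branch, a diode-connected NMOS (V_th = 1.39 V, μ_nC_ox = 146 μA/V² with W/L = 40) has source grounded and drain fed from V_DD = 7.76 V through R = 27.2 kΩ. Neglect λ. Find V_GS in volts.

V_GS = 1.67 V

With gate tied to drain, V_GS = V_DS ≥ V_GS − V_th, so the device is in saturation.
k_n = μ_nC_ox · (W/L) = 5.84 mA/V².
KCL at the drain: ½ k_n (V_GS − V_th)² = (V_DD − V_GS)/R.
Let x = V_GS − 1.39. Then 79.4 x² + x − 6.37 = 0, giving x = 0.277 V (positive root), so V_GS = 1.67 V.
I_D = (V_DD − V_GS)/R = (7.76 − 1.67) / 27.2 = 0.224 mA.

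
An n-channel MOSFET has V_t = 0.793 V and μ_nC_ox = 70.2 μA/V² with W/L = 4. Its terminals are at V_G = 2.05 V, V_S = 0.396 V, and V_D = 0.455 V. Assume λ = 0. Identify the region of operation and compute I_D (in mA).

V_GS = V_G − V_S = 2.05 − 0.396 = 1.65 V; V_DS = V_D − V_S = 0.455 − 0.396 = 0.059 V.
k_n = μ_nC_ox · (W/L) = 0.2808 mA/V².
V_ov = V_GS − V_t = 1.65 − 0.793 = 0.861 V.
Since V_DS = 0.059 V < V_ov = 0.861 V, the device is in the triode region.
I_D = k_n [V_ov · V_DS − ½ V_DS²] = 0.2808 × [0.861 × 0.059 − 0.5 × 0.059²] = 0.0138 mA.

Triode; I_D = 0.0138 mA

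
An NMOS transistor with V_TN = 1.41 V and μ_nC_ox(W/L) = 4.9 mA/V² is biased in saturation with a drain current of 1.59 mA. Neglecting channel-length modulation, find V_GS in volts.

V_GS = 2.22 V

In saturation I_D = ½ k_n (V_GS − V_TN)², so V_GS − V_TN = √(2 I_D / k_n) = √(2 × 1.59 / 4.9) = 0.806 V.
V_GS = 1.41 + 0.806 = 2.22 V.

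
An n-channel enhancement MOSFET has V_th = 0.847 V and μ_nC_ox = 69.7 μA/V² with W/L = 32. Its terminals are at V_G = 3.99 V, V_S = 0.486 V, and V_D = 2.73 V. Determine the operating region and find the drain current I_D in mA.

Triode; I_D = 7.68 mA

V_GS = V_G − V_S = 3.99 − 0.486 = 3.5 V; V_DS = V_D − V_S = 2.73 − 0.486 = 2.24 V.
k_n = μ_nC_ox · (W/L) = 2.23 mA/V².
V_ov = V_GS − V_th = 3.5 − 0.847 = 2.66 V.
Since V_DS = 2.24 V < V_ov = 2.66 V, the device is in the triode region.
I_D = k_n [V_ov · V_DS − ½ V_DS²] = 2.23 × [2.66 × 2.24 − 0.5 × 2.24²] = 7.68 mA.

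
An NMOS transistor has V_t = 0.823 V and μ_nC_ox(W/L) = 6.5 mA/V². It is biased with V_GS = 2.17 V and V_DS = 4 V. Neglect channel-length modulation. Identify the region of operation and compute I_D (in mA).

Saturation; I_D = 5.90 mA

V_ov = V_GS − V_t = 2.17 − 0.823 = 1.35 V.
Since V_DS = 4 V ≥ V_ov = 1.35 V, the device is in saturation.
I_D = ½ k_n V_ov² = 0.5 × 6.5 × 1.35² = 5.9 mA.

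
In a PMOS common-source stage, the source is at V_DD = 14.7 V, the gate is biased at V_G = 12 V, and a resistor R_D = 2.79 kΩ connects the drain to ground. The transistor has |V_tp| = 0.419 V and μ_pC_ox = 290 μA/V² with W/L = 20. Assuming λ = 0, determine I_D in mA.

V_SG = V_DD − V_G = 14.7 − 12 = 2.7 V, so V_ov = 2.7 − 0.419 = 2.28 V.
k_p = μ_pC_ox · (W/L) = 5.8 mA/V².
Assume saturation: I_D = ½ k_p V_ov² = 0.5 × 5.8 × 2.28² = 15.1 mA, giving V_SD = V_DD − I_D R_D = 14.7 − 15.1 × 2.79 = -27.4 V.
But -27.4 V < V_ov = 2.28 V, so the device is actually in triode.
In triode I_D = k_p[V_ov V_SD − ½ V_SD²] and I_D = (V_DD − V_SD)/R_D. Equating: 8.09 V_SD² − 37.91 V_SD + 14.7 = 0, giving V_SD = 0.427 V (the root below V_ov).
I_D = (14.7 − 0.427) / 2.79 = 5.12 mA.

I_D = 5.12 mA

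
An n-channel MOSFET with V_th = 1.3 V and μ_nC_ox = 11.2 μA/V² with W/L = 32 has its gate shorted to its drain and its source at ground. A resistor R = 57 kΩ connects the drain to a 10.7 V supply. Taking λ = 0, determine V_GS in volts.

With gate tied to drain, V_GS = V_DS ≥ V_GS − V_th, so the device is in saturation.
k_n = μ_nC_ox · (W/L) = 0.3584 mA/V².
KCL at the drain: ½ k_n (V_GS − V_th)² = (V_DD − V_GS)/R.
Let x = V_GS − 1.3. Then 10.2 x² + x − 9.4 = 0, giving x = 0.912 V (positive root), so V_GS = 2.21 V.
I_D = (V_DD − V_GS)/R = (10.7 − 2.21) / 57 = 0.149 mA.

V_GS = 2.21 V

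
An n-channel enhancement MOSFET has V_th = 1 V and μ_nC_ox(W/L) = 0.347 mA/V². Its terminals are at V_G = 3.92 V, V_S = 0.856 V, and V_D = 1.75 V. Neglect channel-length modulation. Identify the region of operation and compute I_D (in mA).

V_GS = V_G − V_S = 3.92 − 0.856 = 3.06 V; V_DS = V_D − V_S = 1.75 − 0.856 = 0.894 V.
V_ov = V_GS − V_th = 3.06 − 1 = 2.06 V.
Since V_DS = 0.894 V < V_ov = 2.06 V, the device is in the triode region.
I_D = k_n [V_ov · V_DS − ½ V_DS²] = 0.347 × [2.06 × 0.894 − 0.5 × 0.894²] = 0.502 mA.

Triode; I_D = 0.502 mA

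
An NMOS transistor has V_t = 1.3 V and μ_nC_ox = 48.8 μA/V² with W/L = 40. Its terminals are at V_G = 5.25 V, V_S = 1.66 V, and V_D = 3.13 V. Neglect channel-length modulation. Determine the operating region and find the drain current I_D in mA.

Triode; I_D = 4.46 mA

V_GS = V_G − V_S = 5.25 − 1.66 = 3.59 V; V_DS = V_D − V_S = 3.13 − 1.66 = 1.47 V.
k_n = μ_nC_ox · (W/L) = 1.952 mA/V².
V_ov = V_GS − V_t = 3.59 − 1.3 = 2.29 V.
Since V_DS = 1.47 V < V_ov = 2.29 V, the device is in the triode region.
I_D = k_n [V_ov · V_DS − ½ V_DS²] = 1.952 × [2.29 × 1.47 − 0.5 × 1.47²] = 4.46 mA.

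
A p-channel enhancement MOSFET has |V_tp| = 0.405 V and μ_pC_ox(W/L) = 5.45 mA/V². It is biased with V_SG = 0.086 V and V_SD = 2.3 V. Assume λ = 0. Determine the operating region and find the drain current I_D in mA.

V_SG = 0.086 V < |V_tp| = 0.405 V, so the transistor is in cutoff.

Cutoff; I_D = 0 mA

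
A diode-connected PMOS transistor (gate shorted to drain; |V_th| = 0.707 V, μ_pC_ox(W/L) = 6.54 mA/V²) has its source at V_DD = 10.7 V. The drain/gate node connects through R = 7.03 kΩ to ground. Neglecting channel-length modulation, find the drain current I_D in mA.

With gate tied to drain, V_SG = V_SD ≥ V_SG − |V_th|, so the device is in saturation.
KCL at the drain: ½ k_p (V_SG − |V_th|)² = (V_DD − V_SG)/R.
Let x = V_SG − 0.707. Then 23 x² + x − 9.993 = 0, giving x = 0.638 V (positive root), so V_SG = 1.34 V.
I_D = (V_DD − V_SG)/R = (10.7 − 1.34) / 7.03 = 1.33 mA.

I_D = 1.33 mA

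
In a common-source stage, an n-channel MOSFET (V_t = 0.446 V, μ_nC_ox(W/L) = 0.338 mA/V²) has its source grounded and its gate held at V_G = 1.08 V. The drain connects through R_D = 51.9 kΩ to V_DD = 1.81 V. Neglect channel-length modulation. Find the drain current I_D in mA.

I_D = 0.0316 mA

V_GS = V_G = 1.08 V, so V_ov = 1.08 − 0.446 = 0.634 V.
Assume saturation: I_D = ½ k_n V_ov² = 0.5 × 0.338 × 0.634² = 0.0679 mA, giving V_DS = V_DD − I_D R_D = 1.81 − 0.0679 × 51.9 = -1.72 V.
But -1.72 V < V_ov = 0.634 V, so the device is actually in triode.
In triode I_D = k_n[V_ov V_DS − ½ V_DS²] and I_D = (V_DD − V_DS)/R_D. Equating: 8.77 V_DS² − 12.12 V_DS + 1.81 = 0, giving V_DS = 0.17 V (the root below V_ov).
I_D = (1.81 − 0.17) / 51.9 = 0.0316 mA.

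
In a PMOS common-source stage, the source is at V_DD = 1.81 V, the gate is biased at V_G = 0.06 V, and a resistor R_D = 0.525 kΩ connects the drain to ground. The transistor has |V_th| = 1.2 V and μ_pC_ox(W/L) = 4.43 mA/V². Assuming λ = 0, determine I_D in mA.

I_D = 0.670 mA

V_SG = V_DD − V_G = 1.81 − 0.06 = 1.75 V, so V_ov = 1.75 − 1.2 = 0.55 V.
Assume saturation: I_D = ½ k_p V_ov² = 0.5 × 4.43 × 0.55² = 0.67 mA, giving V_SD = V_DD − I_D R_D = 1.81 − 0.67 × 0.525 = 1.46 V.
V_SD = 1.46 V ≥ V_ov = 0.55 V, confirming saturation.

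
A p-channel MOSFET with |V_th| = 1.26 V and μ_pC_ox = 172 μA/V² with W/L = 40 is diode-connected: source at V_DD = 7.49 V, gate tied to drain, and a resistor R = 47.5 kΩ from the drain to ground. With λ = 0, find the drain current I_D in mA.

With gate tied to drain, V_SG = V_SD ≥ V_SG − |V_th|, so the device is in saturation.
k_p = μ_pC_ox · (W/L) = 6.88 mA/V².
KCL at the drain: ½ k_p (V_SG − |V_th|)² = (V_DD − V_SG)/R.
Let x = V_SG − 1.26. Then 163 x² + x − 6.23 = 0, giving x = 0.192 V (positive root), so V_SG = 1.45 V.
I_D = (V_DD − V_SG)/R = (7.49 − 1.45) / 47.5 = 0.127 mA.

I_D = 0.127 mA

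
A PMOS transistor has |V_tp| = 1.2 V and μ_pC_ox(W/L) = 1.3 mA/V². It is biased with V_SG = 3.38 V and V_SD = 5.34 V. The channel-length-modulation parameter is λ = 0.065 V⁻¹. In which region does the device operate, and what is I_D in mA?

V_ov = V_SG − |V_tp| = 3.38 − 1.2 = 2.18 V.
Since V_SD = 5.34 V ≥ V_ov = 2.18 V, the device is in saturation.
I_D = ½ k_p V_ov² (1 + λ V_SD) = 0.5 × 1.3 × 2.18² × (1 + 0.065 × 5.34) = 4.16 mA.

Saturation; I_D = 4.16 mA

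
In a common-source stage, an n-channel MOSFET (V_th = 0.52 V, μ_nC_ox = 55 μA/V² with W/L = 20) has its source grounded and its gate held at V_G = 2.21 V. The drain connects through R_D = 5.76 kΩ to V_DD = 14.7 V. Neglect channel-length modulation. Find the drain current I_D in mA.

I_D = 1.57 mA

V_GS = V_G = 2.21 V, so V_ov = 2.21 − 0.52 = 1.69 V.
k_n = μ_nC_ox · (W/L) = 1.1 mA/V².
Assume saturation: I_D = ½ k_n V_ov² = 0.5 × 1.1 × 1.69² = 1.57 mA, giving V_DS = V_DD − I_D R_D = 14.7 − 1.57 × 5.76 = 5.65 V.
V_DS = 5.65 V ≥ V_ov = 1.69 V, confirming saturation.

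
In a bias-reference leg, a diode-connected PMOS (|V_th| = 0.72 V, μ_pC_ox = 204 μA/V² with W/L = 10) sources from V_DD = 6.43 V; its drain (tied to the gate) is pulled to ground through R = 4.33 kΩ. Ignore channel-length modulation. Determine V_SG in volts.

V_SG = 1.75 V

With gate tied to drain, V_SG = V_SD ≥ V_SG − |V_th|, so the device is in saturation.
k_p = μ_pC_ox · (W/L) = 2.04 mA/V².
KCL at the drain: ½ k_p (V_SG − |V_th|)² = (V_DD − V_SG)/R.
Let x = V_SG − 0.72. Then 4.42 x² + x − 5.71 = 0, giving x = 1.03 V (positive root), so V_SG = 1.75 V.
I_D = (V_DD − V_SG)/R = (6.43 − 1.75) / 4.33 = 1.08 mA.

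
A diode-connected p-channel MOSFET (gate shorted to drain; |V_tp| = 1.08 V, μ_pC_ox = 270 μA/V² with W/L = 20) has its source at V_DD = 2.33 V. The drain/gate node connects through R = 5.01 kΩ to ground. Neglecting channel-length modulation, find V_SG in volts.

With gate tied to drain, V_SG = V_SD ≥ V_SG − |V_tp|, so the device is in saturation.
k_p = μ_pC_ox · (W/L) = 5.4 mA/V².
KCL at the drain: ½ k_p (V_SG − |V_tp|)² = (V_DD − V_SG)/R.
Let x = V_SG − 1.08. Then 13.5 x² + x − 1.25 = 0, giving x = 0.269 V (positive root), so V_SG = 1.35 V.
I_D = (V_DD − V_SG)/R = (2.33 − 1.35) / 5.01 = 0.196 mA.

V_SG = 1.35 V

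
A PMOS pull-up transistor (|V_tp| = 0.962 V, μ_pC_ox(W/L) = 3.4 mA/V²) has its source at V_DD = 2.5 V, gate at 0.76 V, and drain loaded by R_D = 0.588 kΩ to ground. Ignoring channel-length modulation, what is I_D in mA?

I_D = 1.03 mA

V_SG = V_DD − V_G = 2.5 − 0.76 = 1.74 V, so V_ov = 1.74 − 0.962 = 0.778 V.
Assume saturation: I_D = ½ k_p V_ov² = 0.5 × 3.4 × 0.778² = 1.03 mA, giving V_SD = V_DD − I_D R_D = 2.5 − 1.03 × 0.588 = 1.89 V.
V_SD = 1.89 V ≥ V_ov = 0.778 V, confirming saturation.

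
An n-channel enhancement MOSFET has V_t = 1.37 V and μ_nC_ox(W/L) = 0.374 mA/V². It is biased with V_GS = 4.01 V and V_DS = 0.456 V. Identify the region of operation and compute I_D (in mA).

V_ov = V_GS − V_t = 4.01 − 1.37 = 2.64 V.
Since V_DS = 0.456 V < V_ov = 2.64 V, the device is in the triode region.
I_D = k_n [V_ov · V_DS − ½ V_DS²] = 0.374 × [2.64 × 0.456 − 0.5 × 0.456²] = 0.411 mA.

Triode; I_D = 0.411 mA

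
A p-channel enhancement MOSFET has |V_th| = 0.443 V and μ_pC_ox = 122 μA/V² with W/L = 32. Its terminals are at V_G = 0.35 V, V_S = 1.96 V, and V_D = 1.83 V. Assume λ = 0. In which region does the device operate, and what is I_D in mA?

Triode; I_D = 0.559 mA

V_SG = V_S − V_G = 1.96 − 0.35 = 1.61 V; V_SD = V_S − V_D = 1.96 − 1.83 = 0.13 V.
k_p = μ_pC_ox · (W/L) = 3.904 mA/V².
V_ov = V_SG − |V_th| = 1.61 − 0.443 = 1.17 V.
Since V_SD = 0.13 V < V_ov = 1.17 V, the device is in the triode region.
I_D = k_p [V_ov · V_SD − ½ V_SD²] = 3.904 × [1.17 × 0.13 − 0.5 × 0.13²] = 0.559 mA.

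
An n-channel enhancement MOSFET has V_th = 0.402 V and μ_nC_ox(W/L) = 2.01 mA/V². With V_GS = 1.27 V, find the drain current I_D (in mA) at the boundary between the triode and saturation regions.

At the boundary V_DS = V_ov = V_GS − V_th = 1.27 − 0.402 = 0.868 V.
I_D = ½ k_n V_ov² = 0.5 × 2.01 × 0.868² = 0.757 mA.

I_D = 0.757 mA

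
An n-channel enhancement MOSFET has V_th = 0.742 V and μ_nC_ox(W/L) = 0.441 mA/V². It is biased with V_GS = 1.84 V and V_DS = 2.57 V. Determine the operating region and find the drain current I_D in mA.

Saturation; I_D = 0.266 mA

V_ov = V_GS − V_th = 1.84 − 0.742 = 1.1 V.
Since V_DS = 2.57 V ≥ V_ov = 1.1 V, the device is in saturation.
I_D = ½ k_n V_ov² = 0.5 × 0.441 × 1.1² = 0.266 mA.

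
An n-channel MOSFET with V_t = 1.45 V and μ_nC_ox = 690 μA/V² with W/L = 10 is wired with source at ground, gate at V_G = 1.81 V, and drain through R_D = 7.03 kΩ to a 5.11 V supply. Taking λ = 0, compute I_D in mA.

I_D = 0.447 mA

V_GS = V_G = 1.81 V, so V_ov = 1.81 − 1.45 = 0.36 V.
k_n = μ_nC_ox · (W/L) = 6.9 mA/V².
Assume saturation: I_D = ½ k_n V_ov² = 0.5 × 6.9 × 0.36² = 0.447 mA, giving V_DS = V_DD − I_D R_D = 5.11 − 0.447 × 7.03 = 1.97 V.
V_DS = 1.97 V ≥ V_ov = 0.36 V, confirming saturation.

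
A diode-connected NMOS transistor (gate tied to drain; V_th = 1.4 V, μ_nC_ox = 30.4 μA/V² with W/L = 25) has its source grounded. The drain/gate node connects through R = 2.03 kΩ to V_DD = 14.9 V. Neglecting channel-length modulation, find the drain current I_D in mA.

I_D = 4.88 mA

With gate tied to drain, V_GS = V_DS ≥ V_GS − V_th, so the device is in saturation.
k_n = μ_nC_ox · (W/L) = 0.76 mA/V².
KCL at the drain: ½ k_n (V_GS − V_th)² = (V_DD − V_GS)/R.
Let x = V_GS − 1.4. Then 0.771 x² + x − 13.5 = 0, giving x = 3.59 V (positive root), so V_GS = 4.99 V.
I_D = (V_DD − V_GS)/R = (14.9 − 4.99) / 2.03 = 4.88 mA.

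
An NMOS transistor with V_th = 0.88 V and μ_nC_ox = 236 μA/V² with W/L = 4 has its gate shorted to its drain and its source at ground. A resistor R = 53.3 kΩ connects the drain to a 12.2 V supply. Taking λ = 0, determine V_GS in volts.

V_GS = 1.53 V

With gate tied to drain, V_GS = V_DS ≥ V_GS − V_th, so the device is in saturation.
k_n = μ_nC_ox · (W/L) = 0.944 mA/V².
KCL at the drain: ½ k_n (V_GS − V_th)² = (V_DD − V_GS)/R.
Let x = V_GS − 0.88. Then 25.2 x² + x − 11.32 = 0, giving x = 0.651 V (positive root), so V_GS = 1.53 V.
I_D = (V_DD − V_GS)/R = (12.2 − 1.53) / 53.3 = 0.2 mA.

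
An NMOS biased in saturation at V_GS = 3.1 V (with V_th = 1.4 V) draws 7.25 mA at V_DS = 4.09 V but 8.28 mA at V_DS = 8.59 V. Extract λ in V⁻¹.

λ = 0.0363 V⁻¹

With V_GS fixed, I_D ∝ (1 + λ V_DS) in saturation, so I_D2/I_D1 = (1 + λ V_DS2)/(1 + λ V_DS1).
8.28/7.25 = 1.142 = (1 + 8.59 λ)/(1 + 4.09 λ).
Solving: λ (I_D1 V_DS2 − I_D2 V_DS1) = I_D2 − I_D1, so λ = (8.28 − 7.25) / (7.25 × 8.59 − 8.28 × 4.09) = 1.03 / 28.4 = 0.0363 V⁻¹.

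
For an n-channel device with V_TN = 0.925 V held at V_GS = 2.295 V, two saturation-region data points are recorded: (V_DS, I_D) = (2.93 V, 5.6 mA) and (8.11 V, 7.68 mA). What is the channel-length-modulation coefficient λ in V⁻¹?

λ = 0.0908 V⁻¹

With V_GS fixed, I_D ∝ (1 + λ V_DS) in saturation, so I_D2/I_D1 = (1 + λ V_DS2)/(1 + λ V_DS1).
7.68/5.6 = 1.371 = (1 + 8.11 λ)/(1 + 2.93 λ).
Solving: λ (I_D1 V_DS2 − I_D2 V_DS1) = I_D2 − I_D1, so λ = (7.68 − 5.6) / (5.6 × 8.11 − 7.68 × 2.93) = 2.08 / 22.9 = 0.0908 V⁻¹.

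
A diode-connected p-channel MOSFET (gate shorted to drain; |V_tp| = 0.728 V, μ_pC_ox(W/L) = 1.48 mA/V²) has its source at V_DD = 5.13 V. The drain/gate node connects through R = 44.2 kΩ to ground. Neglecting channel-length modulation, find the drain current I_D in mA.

I_D = 0.0916 mA

With gate tied to drain, V_SG = V_SD ≥ V_SG − |V_tp|, so the device is in saturation.
KCL at the drain: ½ k_p (V_SG − |V_tp|)² = (V_DD − V_SG)/R.
Let x = V_SG − 0.728. Then 32.7 x² + x − 4.402 = 0, giving x = 0.352 V (positive root), so V_SG = 1.08 V.
I_D = (V_DD − V_SG)/R = (5.13 − 1.08) / 44.2 = 0.0916 mA.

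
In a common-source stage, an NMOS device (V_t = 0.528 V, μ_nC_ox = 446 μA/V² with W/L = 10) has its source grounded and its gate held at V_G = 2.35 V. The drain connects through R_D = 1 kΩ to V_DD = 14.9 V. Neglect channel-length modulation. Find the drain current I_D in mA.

I_D = 7.40 mA

V_GS = V_G = 2.35 V, so V_ov = 2.35 − 0.528 = 1.82 V.
k_n = μ_nC_ox · (W/L) = 4.46 mA/V².
Assume saturation: I_D = ½ k_n V_ov² = 0.5 × 4.46 × 1.82² = 7.4 mA, giving V_DS = V_DD − I_D R_D = 14.9 − 7.4 × 1 = 7.5 V.
V_DS = 7.5 V ≥ V_ov = 1.82 V, confirming saturation.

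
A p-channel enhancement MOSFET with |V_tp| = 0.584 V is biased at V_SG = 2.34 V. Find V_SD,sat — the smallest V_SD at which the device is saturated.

The boundary between triode and saturation is V_SD = V_SG − |V_tp| = V_ov.
V_ov = 2.34 − 0.584 = 1.76 V.

V_SD,sat = 1.76 V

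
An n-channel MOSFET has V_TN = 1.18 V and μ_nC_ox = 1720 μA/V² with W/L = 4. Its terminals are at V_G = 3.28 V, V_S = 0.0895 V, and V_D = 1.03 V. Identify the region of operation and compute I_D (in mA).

Triode; I_D = 9.97 mA

V_GS = V_G − V_S = 3.28 − 0.0895 = 3.19 V; V_DS = V_D − V_S = 1.03 − 0.0895 = 0.941 V.
k_n = μ_nC_ox · (W/L) = 6.88 mA/V².
V_ov = V_GS − V_TN = 3.19 − 1.18 = 2.01 V.
Since V_DS = 0.941 V < V_ov = 2.01 V, the device is in the triode region.
I_D = k_n [V_ov · V_DS − ½ V_DS²] = 6.88 × [2.01 × 0.941 − 0.5 × 0.941²] = 9.97 mA.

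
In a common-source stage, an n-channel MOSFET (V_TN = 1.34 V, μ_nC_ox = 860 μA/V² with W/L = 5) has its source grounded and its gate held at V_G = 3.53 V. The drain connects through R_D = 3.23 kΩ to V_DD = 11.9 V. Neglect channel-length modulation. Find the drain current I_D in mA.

V_GS = V_G = 3.53 V, so V_ov = 3.53 − 1.34 = 2.19 V.
k_n = μ_nC_ox · (W/L) = 4.3 mA/V².
Assume saturation: I_D = ½ k_n V_ov² = 0.5 × 4.3 × 2.19² = 10.3 mA, giving V_DS = V_DD − I_D R_D = 11.9 − 10.3 × 3.23 = -21.4 V.
But -21.4 V < V_ov = 2.19 V, so the device is actually in triode.
In triode I_D = k_n[V_ov V_DS − ½ V_DS²] and I_D = (V_DD − V_DS)/R_D. Equating: 6.94 V_DS² − 31.42 V_DS + 11.9 = 0, giving V_DS = 0.417 V (the root below V_ov).
I_D = (11.9 − 0.417) / 3.23 = 3.56 mA.

I_D = 3.56 mA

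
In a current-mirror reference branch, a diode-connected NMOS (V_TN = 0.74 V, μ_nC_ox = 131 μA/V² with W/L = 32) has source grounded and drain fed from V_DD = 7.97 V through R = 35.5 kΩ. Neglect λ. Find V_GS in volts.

V_GS = 1.05 V

With gate tied to drain, V_GS = V_DS ≥ V_GS − V_TN, so the device is in saturation.
k_n = μ_nC_ox · (W/L) = 4.192 mA/V².
KCL at the drain: ½ k_n (V_GS − V_TN)² = (V_DD − V_GS)/R.
Let x = V_GS − 0.74. Then 74.4 x² + x − 7.23 = 0, giving x = 0.305 V (positive root), so V_GS = 1.05 V.
I_D = (V_DD − V_GS)/R = (7.97 − 1.05) / 35.5 = 0.195 mA.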